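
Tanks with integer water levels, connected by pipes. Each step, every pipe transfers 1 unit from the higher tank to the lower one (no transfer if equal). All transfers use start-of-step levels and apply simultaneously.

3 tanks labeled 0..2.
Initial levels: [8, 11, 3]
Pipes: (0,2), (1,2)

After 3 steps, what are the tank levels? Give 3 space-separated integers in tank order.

Step 1: flows [0->2,1->2] -> levels [7 10 5]
Step 2: flows [0->2,1->2] -> levels [6 9 7]
Step 3: flows [2->0,1->2] -> levels [7 8 7]

Answer: 7 8 7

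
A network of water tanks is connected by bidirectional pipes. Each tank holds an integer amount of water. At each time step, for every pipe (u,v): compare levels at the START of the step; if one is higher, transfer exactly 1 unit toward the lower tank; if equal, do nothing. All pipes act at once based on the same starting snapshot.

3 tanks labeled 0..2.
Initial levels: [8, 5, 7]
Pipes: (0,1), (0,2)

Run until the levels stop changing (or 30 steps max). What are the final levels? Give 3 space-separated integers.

Answer: 8 6 6

Derivation:
Step 1: flows [0->1,0->2] -> levels [6 6 8]
Step 2: flows [0=1,2->0] -> levels [7 6 7]
Step 3: flows [0->1,0=2] -> levels [6 7 7]
Step 4: flows [1->0,2->0] -> levels [8 6 6]
Step 5: flows [0->1,0->2] -> levels [6 7 7]
  -> period-2 cycle: step 5 state = step 3 state; never stabilizes
  -> state at step 30: (30-3) mod 2 = 1, same as step 4 -> [8 6 6]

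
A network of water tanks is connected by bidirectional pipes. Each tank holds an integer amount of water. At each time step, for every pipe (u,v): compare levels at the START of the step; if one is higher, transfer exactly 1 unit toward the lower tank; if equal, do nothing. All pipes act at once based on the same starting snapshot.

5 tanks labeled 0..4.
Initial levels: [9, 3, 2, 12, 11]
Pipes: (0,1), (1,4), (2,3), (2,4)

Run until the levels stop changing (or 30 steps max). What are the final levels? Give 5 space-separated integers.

Answer: 7 6 7 8 9

Derivation:
Step 1: flows [0->1,4->1,3->2,4->2] -> levels [8 5 4 11 9]
Step 2: flows [0->1,4->1,3->2,4->2] -> levels [7 7 6 10 7]
Step 3: flows [0=1,1=4,3->2,4->2] -> levels [7 7 8 9 6]
Step 4: flows [0=1,1->4,3->2,2->4] -> levels [7 6 8 8 8]
Step 5: flows [0->1,4->1,2=3,2=4] -> levels [6 8 8 8 7]
Step 6: flows [1->0,1->4,2=3,2->4] -> levels [7 6 7 8 9]
Step 7: flows [0->1,4->1,3->2,4->2] -> levels [6 8 9 7 7]
Step 8: flows [1->0,1->4,2->3,2->4] -> levels [7 6 7 8 9]
  -> period-2 cycle: step 8 state = step 6 state; never stabilizes
  -> state at step 30: (30-6) mod 2 = 0, same as step 6 -> [7 6 7 8 9]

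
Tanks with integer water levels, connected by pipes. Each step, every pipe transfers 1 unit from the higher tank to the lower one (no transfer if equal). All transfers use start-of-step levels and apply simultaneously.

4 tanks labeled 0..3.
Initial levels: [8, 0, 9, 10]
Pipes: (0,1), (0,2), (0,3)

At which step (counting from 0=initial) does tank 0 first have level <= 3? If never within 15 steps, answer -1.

Step 1: flows [0->1,2->0,3->0] -> levels [9 1 8 9]
Step 2: flows [0->1,0->2,0=3] -> levels [7 2 9 9]
Step 3: flows [0->1,2->0,3->0] -> levels [8 3 8 8]
Step 4: flows [0->1,0=2,0=3] -> levels [7 4 8 8]
Step 5: flows [0->1,2->0,3->0] -> levels [8 5 7 7]
Step 6: flows [0->1,0->2,0->3] -> levels [5 6 8 8]
Step 7: flows [1->0,2->0,3->0] -> levels [8 5 7 7]
  -> period-2 cycle (repeats step 5); tank 0 never drops to <=3
Tank 0 never reaches <=3 within 15 steps

Answer: -1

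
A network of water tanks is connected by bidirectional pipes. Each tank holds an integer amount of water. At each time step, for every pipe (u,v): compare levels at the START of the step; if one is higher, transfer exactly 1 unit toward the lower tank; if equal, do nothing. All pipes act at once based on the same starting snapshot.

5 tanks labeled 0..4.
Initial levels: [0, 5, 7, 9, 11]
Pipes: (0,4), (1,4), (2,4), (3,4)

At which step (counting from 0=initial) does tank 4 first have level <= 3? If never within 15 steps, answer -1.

Step 1: flows [4->0,4->1,4->2,4->3] -> levels [1 6 8 10 7]
Step 2: flows [4->0,4->1,2->4,3->4] -> levels [2 7 7 9 7]
Step 3: flows [4->0,1=4,2=4,3->4] -> levels [3 7 7 8 7]
Step 4: flows [4->0,1=4,2=4,3->4] -> levels [4 7 7 7 7]
Step 5: flows [4->0,1=4,2=4,3=4] -> levels [5 7 7 7 6]
Step 6: flows [4->0,1->4,2->4,3->4] -> levels [6 6 6 6 8]
Step 7: flows [4->0,4->1,4->2,4->3] -> levels [7 7 7 7 4]
Step 8: flows [0->4,1->4,2->4,3->4] -> levels [6 6 6 6 8]
  -> period-2 cycle (repeats step 6); tank 4 never drops to <=3
Tank 4 never reaches <=3 within 15 steps

Answer: -1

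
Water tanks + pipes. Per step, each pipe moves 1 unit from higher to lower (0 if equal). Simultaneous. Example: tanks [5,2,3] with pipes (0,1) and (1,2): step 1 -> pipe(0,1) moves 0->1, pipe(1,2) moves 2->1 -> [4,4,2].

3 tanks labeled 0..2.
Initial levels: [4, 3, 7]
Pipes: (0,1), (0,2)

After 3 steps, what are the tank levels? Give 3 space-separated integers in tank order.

Step 1: flows [0->1,2->0] -> levels [4 4 6]
Step 2: flows [0=1,2->0] -> levels [5 4 5]
Step 3: flows [0->1,0=2] -> levels [4 5 5]

Answer: 4 5 5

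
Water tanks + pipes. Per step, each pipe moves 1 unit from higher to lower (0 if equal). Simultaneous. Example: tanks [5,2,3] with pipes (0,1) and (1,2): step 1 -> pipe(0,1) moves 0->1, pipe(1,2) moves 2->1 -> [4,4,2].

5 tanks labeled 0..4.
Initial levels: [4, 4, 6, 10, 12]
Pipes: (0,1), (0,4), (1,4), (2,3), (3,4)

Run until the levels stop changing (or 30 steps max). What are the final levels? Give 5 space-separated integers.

Step 1: flows [0=1,4->0,4->1,3->2,4->3] -> levels [5 5 7 10 9]
Step 2: flows [0=1,4->0,4->1,3->2,3->4] -> levels [6 6 8 8 8]
Step 3: flows [0=1,4->0,4->1,2=3,3=4] -> levels [7 7 8 8 6]
Step 4: flows [0=1,0->4,1->4,2=3,3->4] -> levels [6 6 8 7 9]
Step 5: flows [0=1,4->0,4->1,2->3,4->3] -> levels [7 7 7 9 6]
Step 6: flows [0=1,0->4,1->4,3->2,3->4] -> levels [6 6 8 7 9]
  -> period-2 cycle: step 6 state = step 4 state; never stabilizes
  -> state at step 30: (30-4) mod 2 = 0, same as step 4 -> [6 6 8 7 9]

Answer: 6 6 8 7 9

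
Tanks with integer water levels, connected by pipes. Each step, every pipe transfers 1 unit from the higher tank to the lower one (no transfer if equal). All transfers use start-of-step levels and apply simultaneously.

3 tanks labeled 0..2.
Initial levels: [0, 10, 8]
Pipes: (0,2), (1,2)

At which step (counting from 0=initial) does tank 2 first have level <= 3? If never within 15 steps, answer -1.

Answer: -1

Derivation:
Step 1: flows [2->0,1->2] -> levels [1 9 8]
Step 2: flows [2->0,1->2] -> levels [2 8 8]
Step 3: flows [2->0,1=2] -> levels [3 8 7]
Step 4: flows [2->0,1->2] -> levels [4 7 7]
Step 5: flows [2->0,1=2] -> levels [5 7 6]
Step 6: flows [2->0,1->2] -> levels [6 6 6]
Step 7: flows [0=2,1=2] -> levels [6 6 6]
  -> stable; tank 2 stays at 6 > 3
Tank 2 never reaches <=3 within 15 steps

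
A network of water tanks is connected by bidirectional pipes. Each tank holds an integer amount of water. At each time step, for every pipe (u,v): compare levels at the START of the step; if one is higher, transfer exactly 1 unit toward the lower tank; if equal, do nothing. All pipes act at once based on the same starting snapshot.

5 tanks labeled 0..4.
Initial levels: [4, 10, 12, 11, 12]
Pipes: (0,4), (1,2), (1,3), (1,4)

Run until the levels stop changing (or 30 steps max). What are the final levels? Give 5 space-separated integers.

Answer: 8 9 11 11 10

Derivation:
Step 1: flows [4->0,2->1,3->1,4->1] -> levels [5 13 11 10 10]
Step 2: flows [4->0,1->2,1->3,1->4] -> levels [6 10 12 11 10]
Step 3: flows [4->0,2->1,3->1,1=4] -> levels [7 12 11 10 9]
Step 4: flows [4->0,1->2,1->3,1->4] -> levels [8 9 12 11 9]
Step 5: flows [4->0,2->1,3->1,1=4] -> levels [9 11 11 10 8]
Step 6: flows [0->4,1=2,1->3,1->4] -> levels [8 9 11 11 10]
Step 7: flows [4->0,2->1,3->1,4->1] -> levels [9 12 10 10 8]
Step 8: flows [0->4,1->2,1->3,1->4] -> levels [8 9 11 11 10]
  -> period-2 cycle: step 8 state = step 6 state; never stabilizes
  -> state at step 30: (30-6) mod 2 = 0, same as step 6 -> [8 9 11 11 10]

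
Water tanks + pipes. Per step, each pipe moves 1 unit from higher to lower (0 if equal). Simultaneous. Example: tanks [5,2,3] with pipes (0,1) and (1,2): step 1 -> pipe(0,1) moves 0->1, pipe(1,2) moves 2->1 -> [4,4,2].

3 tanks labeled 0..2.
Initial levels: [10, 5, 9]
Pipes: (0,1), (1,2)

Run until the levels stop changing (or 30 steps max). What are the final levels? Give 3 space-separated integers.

Step 1: flows [0->1,2->1] -> levels [9 7 8]
Step 2: flows [0->1,2->1] -> levels [8 9 7]
Step 3: flows [1->0,1->2] -> levels [9 7 8]
  -> period-2 cycle: step 3 state = step 1 state; never stabilizes
  -> state at step 30: (30-1) mod 2 = 1, same as step 2 -> [8 9 7]

Answer: 8 9 7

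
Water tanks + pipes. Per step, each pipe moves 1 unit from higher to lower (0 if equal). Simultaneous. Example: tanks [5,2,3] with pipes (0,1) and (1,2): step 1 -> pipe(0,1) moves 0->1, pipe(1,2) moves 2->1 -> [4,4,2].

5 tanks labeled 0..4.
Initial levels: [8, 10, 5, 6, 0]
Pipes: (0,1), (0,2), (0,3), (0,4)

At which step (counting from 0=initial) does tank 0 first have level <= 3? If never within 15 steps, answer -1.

Answer: 5

Derivation:
Step 1: flows [1->0,0->2,0->3,0->4] -> levels [6 9 6 7 1]
Step 2: flows [1->0,0=2,3->0,0->4] -> levels [7 8 6 6 2]
Step 3: flows [1->0,0->2,0->3,0->4] -> levels [5 7 7 7 3]
Step 4: flows [1->0,2->0,3->0,0->4] -> levels [7 6 6 6 4]
Step 5: flows [0->1,0->2,0->3,0->4] -> levels [3 7 7 7 5]
Tank 0 first reaches <=3 at step 5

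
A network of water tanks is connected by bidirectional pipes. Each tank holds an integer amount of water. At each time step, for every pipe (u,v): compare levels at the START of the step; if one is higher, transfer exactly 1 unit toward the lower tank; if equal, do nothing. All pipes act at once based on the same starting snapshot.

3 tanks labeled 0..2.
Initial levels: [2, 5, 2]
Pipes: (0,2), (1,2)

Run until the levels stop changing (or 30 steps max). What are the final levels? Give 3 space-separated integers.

Answer: 3 3 3

Derivation:
Step 1: flows [0=2,1->2] -> levels [2 4 3]
Step 2: flows [2->0,1->2] -> levels [3 3 3]
Step 3: flows [0=2,1=2] -> levels [3 3 3]
  -> stable (no change)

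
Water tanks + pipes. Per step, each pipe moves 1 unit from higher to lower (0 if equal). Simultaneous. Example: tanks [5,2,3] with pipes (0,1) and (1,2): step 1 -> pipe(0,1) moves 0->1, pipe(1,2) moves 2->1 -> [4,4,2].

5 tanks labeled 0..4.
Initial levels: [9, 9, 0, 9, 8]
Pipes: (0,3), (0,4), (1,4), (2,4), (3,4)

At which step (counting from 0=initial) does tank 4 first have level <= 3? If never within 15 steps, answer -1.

Answer: -1

Derivation:
Step 1: flows [0=3,0->4,1->4,4->2,3->4] -> levels [8 8 1 8 10]
Step 2: flows [0=3,4->0,4->1,4->2,4->3] -> levels [9 9 2 9 6]
Step 3: flows [0=3,0->4,1->4,4->2,3->4] -> levels [8 8 3 8 8]
Step 4: flows [0=3,0=4,1=4,4->2,3=4] -> levels [8 8 4 8 7]
Step 5: flows [0=3,0->4,1->4,4->2,3->4] -> levels [7 7 5 7 9]
Step 6: flows [0=3,4->0,4->1,4->2,4->3] -> levels [8 8 6 8 5]
Step 7: flows [0=3,0->4,1->4,2->4,3->4] -> levels [7 7 5 7 9]
  -> period-2 cycle (repeats step 5); tank 4 never drops to <=3
Tank 4 never reaches <=3 within 15 steps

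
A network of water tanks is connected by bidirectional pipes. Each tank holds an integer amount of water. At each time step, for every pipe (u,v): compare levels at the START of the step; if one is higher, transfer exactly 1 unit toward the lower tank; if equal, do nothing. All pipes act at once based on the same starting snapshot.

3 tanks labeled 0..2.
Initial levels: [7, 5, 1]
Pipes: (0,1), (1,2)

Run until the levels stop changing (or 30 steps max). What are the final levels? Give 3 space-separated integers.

Answer: 4 5 4

Derivation:
Step 1: flows [0->1,1->2] -> levels [6 5 2]
Step 2: flows [0->1,1->2] -> levels [5 5 3]
Step 3: flows [0=1,1->2] -> levels [5 4 4]
Step 4: flows [0->1,1=2] -> levels [4 5 4]
Step 5: flows [1->0,1->2] -> levels [5 3 5]
Step 6: flows [0->1,2->1] -> levels [4 5 4]
  -> period-2 cycle: step 6 state = step 4 state; never stabilizes
  -> state at step 30: (30-4) mod 2 = 0, same as step 4 -> [4 5 4]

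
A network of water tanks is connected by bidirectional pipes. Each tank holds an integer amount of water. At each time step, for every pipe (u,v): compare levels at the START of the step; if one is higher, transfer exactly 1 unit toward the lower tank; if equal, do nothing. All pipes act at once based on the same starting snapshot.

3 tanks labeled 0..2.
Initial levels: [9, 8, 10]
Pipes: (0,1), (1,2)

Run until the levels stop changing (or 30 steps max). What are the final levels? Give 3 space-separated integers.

Answer: 9 8 10

Derivation:
Step 1: flows [0->1,2->1] -> levels [8 10 9]
Step 2: flows [1->0,1->2] -> levels [9 8 10]
  -> period-2 cycle: step 2 state = step 0 state; never stabilizes
  -> state at step 30: (30-0) mod 2 = 0, same as step 0 -> [9 8 10]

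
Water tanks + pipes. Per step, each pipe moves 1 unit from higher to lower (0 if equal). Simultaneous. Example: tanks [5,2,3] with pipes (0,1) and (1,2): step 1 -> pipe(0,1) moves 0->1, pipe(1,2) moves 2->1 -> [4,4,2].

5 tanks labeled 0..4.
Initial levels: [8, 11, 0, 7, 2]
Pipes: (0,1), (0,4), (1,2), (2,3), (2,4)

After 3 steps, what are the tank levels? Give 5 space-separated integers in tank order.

Answer: 6 7 6 4 5

Derivation:
Step 1: flows [1->0,0->4,1->2,3->2,4->2] -> levels [8 9 3 6 2]
Step 2: flows [1->0,0->4,1->2,3->2,2->4] -> levels [8 7 4 5 4]
Step 3: flows [0->1,0->4,1->2,3->2,2=4] -> levels [6 7 6 4 5]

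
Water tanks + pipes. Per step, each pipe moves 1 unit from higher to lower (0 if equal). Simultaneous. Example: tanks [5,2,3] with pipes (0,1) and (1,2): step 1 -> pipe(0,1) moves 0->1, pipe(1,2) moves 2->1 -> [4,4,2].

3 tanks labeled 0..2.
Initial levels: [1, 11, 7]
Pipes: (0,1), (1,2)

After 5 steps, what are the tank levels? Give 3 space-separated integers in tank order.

Step 1: flows [1->0,1->2] -> levels [2 9 8]
Step 2: flows [1->0,1->2] -> levels [3 7 9]
Step 3: flows [1->0,2->1] -> levels [4 7 8]
Step 4: flows [1->0,2->1] -> levels [5 7 7]
Step 5: flows [1->0,1=2] -> levels [6 6 7]

Answer: 6 6 7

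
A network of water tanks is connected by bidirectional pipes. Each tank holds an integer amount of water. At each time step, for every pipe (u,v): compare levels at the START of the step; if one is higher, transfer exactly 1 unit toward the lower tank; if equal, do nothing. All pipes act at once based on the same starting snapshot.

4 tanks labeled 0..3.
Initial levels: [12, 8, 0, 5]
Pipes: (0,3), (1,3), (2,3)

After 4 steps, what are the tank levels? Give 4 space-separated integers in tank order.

Answer: 8 6 4 7

Derivation:
Step 1: flows [0->3,1->3,3->2] -> levels [11 7 1 6]
Step 2: flows [0->3,1->3,3->2] -> levels [10 6 2 7]
Step 3: flows [0->3,3->1,3->2] -> levels [9 7 3 6]
Step 4: flows [0->3,1->3,3->2] -> levels [8 6 4 7]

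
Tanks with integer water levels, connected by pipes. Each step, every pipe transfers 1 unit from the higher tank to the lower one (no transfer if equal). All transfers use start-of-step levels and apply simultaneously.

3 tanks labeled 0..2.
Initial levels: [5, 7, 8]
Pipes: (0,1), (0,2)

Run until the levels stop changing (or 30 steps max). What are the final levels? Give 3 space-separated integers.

Answer: 6 7 7

Derivation:
Step 1: flows [1->0,2->0] -> levels [7 6 7]
Step 2: flows [0->1,0=2] -> levels [6 7 7]
Step 3: flows [1->0,2->0] -> levels [8 6 6]
Step 4: flows [0->1,0->2] -> levels [6 7 7]
  -> period-2 cycle: step 4 state = step 2 state; never stabilizes
  -> state at step 30: (30-2) mod 2 = 0, same as step 2 -> [6 7 7]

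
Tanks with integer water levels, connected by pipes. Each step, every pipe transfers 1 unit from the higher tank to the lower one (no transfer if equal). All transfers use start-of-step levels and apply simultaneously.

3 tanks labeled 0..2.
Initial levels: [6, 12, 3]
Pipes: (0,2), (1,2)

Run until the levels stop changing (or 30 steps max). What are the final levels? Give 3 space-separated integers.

Step 1: flows [0->2,1->2] -> levels [5 11 5]
Step 2: flows [0=2,1->2] -> levels [5 10 6]
Step 3: flows [2->0,1->2] -> levels [6 9 6]
Step 4: flows [0=2,1->2] -> levels [6 8 7]
Step 5: flows [2->0,1->2] -> levels [7 7 7]
Step 6: flows [0=2,1=2] -> levels [7 7 7]
  -> stable (no change)

Answer: 7 7 7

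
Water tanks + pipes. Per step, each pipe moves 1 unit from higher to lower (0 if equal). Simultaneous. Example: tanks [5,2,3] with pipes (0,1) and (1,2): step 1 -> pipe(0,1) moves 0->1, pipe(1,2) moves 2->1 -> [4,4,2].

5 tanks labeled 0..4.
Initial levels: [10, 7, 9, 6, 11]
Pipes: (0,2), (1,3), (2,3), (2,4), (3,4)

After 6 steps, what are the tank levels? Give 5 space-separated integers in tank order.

Answer: 10 8 7 10 8

Derivation:
Step 1: flows [0->2,1->3,2->3,4->2,4->3] -> levels [9 6 10 9 9]
Step 2: flows [2->0,3->1,2->3,2->4,3=4] -> levels [10 7 7 9 10]
Step 3: flows [0->2,3->1,3->2,4->2,4->3] -> levels [9 8 10 8 8]
Step 4: flows [2->0,1=3,2->3,2->4,3=4] -> levels [10 8 7 9 9]
Step 5: flows [0->2,3->1,3->2,4->2,3=4] -> levels [9 9 10 7 8]
Step 6: flows [2->0,1->3,2->3,2->4,4->3] -> levels [10 8 7 10 8]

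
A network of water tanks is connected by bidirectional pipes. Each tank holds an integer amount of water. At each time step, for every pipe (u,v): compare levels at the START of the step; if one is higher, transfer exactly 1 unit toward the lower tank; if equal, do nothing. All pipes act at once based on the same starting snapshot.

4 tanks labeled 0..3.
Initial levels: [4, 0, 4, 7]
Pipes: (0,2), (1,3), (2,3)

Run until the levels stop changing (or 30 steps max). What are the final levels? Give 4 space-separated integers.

Answer: 5 3 3 4

Derivation:
Step 1: flows [0=2,3->1,3->2] -> levels [4 1 5 5]
Step 2: flows [2->0,3->1,2=3] -> levels [5 2 4 4]
Step 3: flows [0->2,3->1,2=3] -> levels [4 3 5 3]
Step 4: flows [2->0,1=3,2->3] -> levels [5 3 3 4]
Step 5: flows [0->2,3->1,3->2] -> levels [4 4 5 2]
Step 6: flows [2->0,1->3,2->3] -> levels [5 3 3 4]
  -> period-2 cycle: step 6 state = step 4 state; never stabilizes
  -> state at step 30: (30-4) mod 2 = 0, same as step 4 -> [5 3 3 4]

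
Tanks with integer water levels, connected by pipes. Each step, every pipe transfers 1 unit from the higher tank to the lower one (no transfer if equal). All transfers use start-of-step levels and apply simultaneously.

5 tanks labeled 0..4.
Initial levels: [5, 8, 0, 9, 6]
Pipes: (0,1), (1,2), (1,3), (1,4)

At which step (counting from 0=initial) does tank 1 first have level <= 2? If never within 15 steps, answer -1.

Answer: -1

Derivation:
Step 1: flows [1->0,1->2,3->1,1->4] -> levels [6 6 1 8 7]
Step 2: flows [0=1,1->2,3->1,4->1] -> levels [6 7 2 7 6]
Step 3: flows [1->0,1->2,1=3,1->4] -> levels [7 4 3 7 7]
Step 4: flows [0->1,1->2,3->1,4->1] -> levels [6 6 4 6 6]
Step 5: flows [0=1,1->2,1=3,1=4] -> levels [6 5 5 6 6]
Step 6: flows [0->1,1=2,3->1,4->1] -> levels [5 8 5 5 5]
Step 7: flows [1->0,1->2,1->3,1->4] -> levels [6 4 6 6 6]
Step 8: flows [0->1,2->1,3->1,4->1] -> levels [5 8 5 5 5]
  -> period-2 cycle (repeats step 6); tank 1 never drops to <=2
Tank 1 never reaches <=2 within 15 steps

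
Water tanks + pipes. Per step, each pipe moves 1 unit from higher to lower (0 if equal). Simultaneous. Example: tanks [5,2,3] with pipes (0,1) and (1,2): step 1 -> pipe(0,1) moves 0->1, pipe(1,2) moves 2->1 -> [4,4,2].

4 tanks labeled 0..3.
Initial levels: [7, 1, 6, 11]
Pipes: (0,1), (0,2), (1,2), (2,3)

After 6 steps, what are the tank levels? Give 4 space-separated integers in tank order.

Answer: 5 5 8 7

Derivation:
Step 1: flows [0->1,0->2,2->1,3->2] -> levels [5 3 7 10]
Step 2: flows [0->1,2->0,2->1,3->2] -> levels [5 5 6 9]
Step 3: flows [0=1,2->0,2->1,3->2] -> levels [6 6 5 8]
Step 4: flows [0=1,0->2,1->2,3->2] -> levels [5 5 8 7]
Step 5: flows [0=1,2->0,2->1,2->3] -> levels [6 6 5 8]
  -> period-2 cycle: step 5 state = step 3 state
  -> state at step 6: (6-3) mod 2 = 1, same as step 4 -> [5 5 8 7]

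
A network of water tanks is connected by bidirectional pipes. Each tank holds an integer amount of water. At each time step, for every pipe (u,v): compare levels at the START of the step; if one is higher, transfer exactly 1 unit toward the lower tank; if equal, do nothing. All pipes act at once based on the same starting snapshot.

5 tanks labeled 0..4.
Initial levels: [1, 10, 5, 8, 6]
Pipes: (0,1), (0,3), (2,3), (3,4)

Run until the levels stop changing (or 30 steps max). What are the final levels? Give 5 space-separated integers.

Answer: 6 7 5 7 5

Derivation:
Step 1: flows [1->0,3->0,3->2,3->4] -> levels [3 9 6 5 7]
Step 2: flows [1->0,3->0,2->3,4->3] -> levels [5 8 5 6 6]
Step 3: flows [1->0,3->0,3->2,3=4] -> levels [7 7 6 4 6]
Step 4: flows [0=1,0->3,2->3,4->3] -> levels [6 7 5 7 5]
Step 5: flows [1->0,3->0,3->2,3->4] -> levels [8 6 6 4 6]
Step 6: flows [0->1,0->3,2->3,4->3] -> levels [6 7 5 7 5]
  -> period-2 cycle: step 6 state = step 4 state; never stabilizes
  -> state at step 30: (30-4) mod 2 = 0, same as step 4 -> [6 7 5 7 5]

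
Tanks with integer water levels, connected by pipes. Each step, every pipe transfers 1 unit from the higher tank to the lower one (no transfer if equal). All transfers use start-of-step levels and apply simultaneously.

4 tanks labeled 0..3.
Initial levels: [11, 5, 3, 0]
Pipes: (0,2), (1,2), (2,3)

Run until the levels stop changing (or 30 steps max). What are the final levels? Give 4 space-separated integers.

Step 1: flows [0->2,1->2,2->3] -> levels [10 4 4 1]
Step 2: flows [0->2,1=2,2->3] -> levels [9 4 4 2]
Step 3: flows [0->2,1=2,2->3] -> levels [8 4 4 3]
Step 4: flows [0->2,1=2,2->3] -> levels [7 4 4 4]
Step 5: flows [0->2,1=2,2=3] -> levels [6 4 5 4]
Step 6: flows [0->2,2->1,2->3] -> levels [5 5 4 5]
Step 7: flows [0->2,1->2,3->2] -> levels [4 4 7 4]
Step 8: flows [2->0,2->1,2->3] -> levels [5 5 4 5]
  -> period-2 cycle: step 8 state = step 6 state; never stabilizes
  -> state at step 30: (30-6) mod 2 = 0, same as step 6 -> [5 5 4 5]

Answer: 5 5 4 5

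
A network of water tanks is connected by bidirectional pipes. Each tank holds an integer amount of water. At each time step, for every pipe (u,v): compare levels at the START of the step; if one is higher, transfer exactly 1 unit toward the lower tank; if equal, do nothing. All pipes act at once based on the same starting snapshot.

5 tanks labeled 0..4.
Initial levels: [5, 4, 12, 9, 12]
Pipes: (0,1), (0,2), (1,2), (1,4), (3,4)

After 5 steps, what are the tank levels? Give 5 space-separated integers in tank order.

Answer: 9 7 8 8 10

Derivation:
Step 1: flows [0->1,2->0,2->1,4->1,4->3] -> levels [5 7 10 10 10]
Step 2: flows [1->0,2->0,2->1,4->1,3=4] -> levels [7 8 8 10 9]
Step 3: flows [1->0,2->0,1=2,4->1,3->4] -> levels [9 8 7 9 9]
Step 4: flows [0->1,0->2,1->2,4->1,3=4] -> levels [7 9 9 9 8]
Step 5: flows [1->0,2->0,1=2,1->4,3->4] -> levels [9 7 8 8 10]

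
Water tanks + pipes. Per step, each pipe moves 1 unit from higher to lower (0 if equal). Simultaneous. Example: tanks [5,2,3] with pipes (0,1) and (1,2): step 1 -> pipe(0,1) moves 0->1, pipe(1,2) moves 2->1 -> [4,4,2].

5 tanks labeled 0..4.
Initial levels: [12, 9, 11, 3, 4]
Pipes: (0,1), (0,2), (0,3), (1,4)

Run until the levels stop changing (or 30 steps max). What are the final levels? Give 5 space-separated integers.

Answer: 10 7 7 7 8

Derivation:
Step 1: flows [0->1,0->2,0->3,1->4] -> levels [9 9 12 4 5]
Step 2: flows [0=1,2->0,0->3,1->4] -> levels [9 8 11 5 6]
Step 3: flows [0->1,2->0,0->3,1->4] -> levels [8 8 10 6 7]
Step 4: flows [0=1,2->0,0->3,1->4] -> levels [8 7 9 7 8]
Step 5: flows [0->1,2->0,0->3,4->1] -> levels [7 9 8 8 7]
Step 6: flows [1->0,2->0,3->0,1->4] -> levels [10 7 7 7 8]
Step 7: flows [0->1,0->2,0->3,4->1] -> levels [7 9 8 8 7]
  -> period-2 cycle: step 7 state = step 5 state; never stabilizes
  -> state at step 30: (30-5) mod 2 = 1, same as step 6 -> [10 7 7 7 8]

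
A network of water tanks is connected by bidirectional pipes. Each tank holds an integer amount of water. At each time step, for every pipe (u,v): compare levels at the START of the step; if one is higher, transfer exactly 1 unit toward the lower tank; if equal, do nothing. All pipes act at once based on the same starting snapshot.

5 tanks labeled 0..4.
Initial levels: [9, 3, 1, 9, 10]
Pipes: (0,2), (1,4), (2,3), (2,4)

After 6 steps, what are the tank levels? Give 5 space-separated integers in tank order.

Step 1: flows [0->2,4->1,3->2,4->2] -> levels [8 4 4 8 8]
Step 2: flows [0->2,4->1,3->2,4->2] -> levels [7 5 7 7 6]
Step 3: flows [0=2,4->1,2=3,2->4] -> levels [7 6 6 7 6]
Step 4: flows [0->2,1=4,3->2,2=4] -> levels [6 6 8 6 6]
Step 5: flows [2->0,1=4,2->3,2->4] -> levels [7 6 5 7 7]
Step 6: flows [0->2,4->1,3->2,4->2] -> levels [6 7 8 6 5]

Answer: 6 7 8 6 5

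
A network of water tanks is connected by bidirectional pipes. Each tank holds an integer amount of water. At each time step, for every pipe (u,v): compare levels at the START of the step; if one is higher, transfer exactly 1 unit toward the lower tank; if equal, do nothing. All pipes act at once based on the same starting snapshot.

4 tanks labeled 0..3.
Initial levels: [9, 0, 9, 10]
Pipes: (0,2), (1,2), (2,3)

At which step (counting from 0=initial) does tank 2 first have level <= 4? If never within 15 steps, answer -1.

Step 1: flows [0=2,2->1,3->2] -> levels [9 1 9 9]
Step 2: flows [0=2,2->1,2=3] -> levels [9 2 8 9]
Step 3: flows [0->2,2->1,3->2] -> levels [8 3 9 8]
Step 4: flows [2->0,2->1,2->3] -> levels [9 4 6 9]
Step 5: flows [0->2,2->1,3->2] -> levels [8 5 7 8]
Step 6: flows [0->2,2->1,3->2] -> levels [7 6 8 7]
Step 7: flows [2->0,2->1,2->3] -> levels [8 7 5 8]
Step 8: flows [0->2,1->2,3->2] -> levels [7 6 8 7]
  -> period-2 cycle (repeats step 6); tank 2 never drops to <=4
Tank 2 never reaches <=4 within 15 steps

Answer: -1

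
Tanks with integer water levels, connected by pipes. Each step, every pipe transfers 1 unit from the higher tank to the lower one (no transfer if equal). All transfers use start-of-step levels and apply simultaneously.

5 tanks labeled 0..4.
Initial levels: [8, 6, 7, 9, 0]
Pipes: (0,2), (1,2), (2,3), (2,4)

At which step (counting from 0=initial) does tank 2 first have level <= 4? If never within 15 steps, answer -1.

Answer: 5

Derivation:
Step 1: flows [0->2,2->1,3->2,2->4] -> levels [7 7 7 8 1]
Step 2: flows [0=2,1=2,3->2,2->4] -> levels [7 7 7 7 2]
Step 3: flows [0=2,1=2,2=3,2->4] -> levels [7 7 6 7 3]
Step 4: flows [0->2,1->2,3->2,2->4] -> levels [6 6 8 6 4]
Step 5: flows [2->0,2->1,2->3,2->4] -> levels [7 7 4 7 5]
Tank 2 first reaches <=4 at step 5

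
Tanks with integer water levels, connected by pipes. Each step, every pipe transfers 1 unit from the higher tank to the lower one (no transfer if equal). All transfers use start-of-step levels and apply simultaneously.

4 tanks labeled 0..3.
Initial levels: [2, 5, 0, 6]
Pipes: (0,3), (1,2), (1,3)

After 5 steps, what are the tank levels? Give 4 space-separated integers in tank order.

Step 1: flows [3->0,1->2,3->1] -> levels [3 5 1 4]
Step 2: flows [3->0,1->2,1->3] -> levels [4 3 2 4]
Step 3: flows [0=3,1->2,3->1] -> levels [4 3 3 3]
Step 4: flows [0->3,1=2,1=3] -> levels [3 3 3 4]
Step 5: flows [3->0,1=2,3->1] -> levels [4 4 3 2]

Answer: 4 4 3 2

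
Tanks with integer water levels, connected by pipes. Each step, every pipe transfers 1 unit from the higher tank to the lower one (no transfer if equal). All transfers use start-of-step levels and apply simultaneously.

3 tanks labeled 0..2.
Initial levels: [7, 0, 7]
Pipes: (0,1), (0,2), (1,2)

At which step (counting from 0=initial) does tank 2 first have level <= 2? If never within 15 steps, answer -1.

Step 1: flows [0->1,0=2,2->1] -> levels [6 2 6]
Step 2: flows [0->1,0=2,2->1] -> levels [5 4 5]
Step 3: flows [0->1,0=2,2->1] -> levels [4 6 4]
Step 4: flows [1->0,0=2,1->2] -> levels [5 4 5]
  -> period-2 cycle (repeats step 2); tank 2 never drops to <=2
Tank 2 never reaches <=2 within 15 steps

Answer: -1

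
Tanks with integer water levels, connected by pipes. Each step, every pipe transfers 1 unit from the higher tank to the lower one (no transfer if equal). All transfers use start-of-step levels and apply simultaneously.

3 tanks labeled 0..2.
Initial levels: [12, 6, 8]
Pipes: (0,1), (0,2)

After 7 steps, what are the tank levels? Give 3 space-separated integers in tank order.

Step 1: flows [0->1,0->2] -> levels [10 7 9]
Step 2: flows [0->1,0->2] -> levels [8 8 10]
Step 3: flows [0=1,2->0] -> levels [9 8 9]
Step 4: flows [0->1,0=2] -> levels [8 9 9]
Step 5: flows [1->0,2->0] -> levels [10 8 8]
Step 6: flows [0->1,0->2] -> levels [8 9 9]
  -> period-2 cycle: step 6 state = step 4 state
  -> state at step 7: (7-4) mod 2 = 1, same as step 5 -> [10 8 8]

Answer: 10 8 8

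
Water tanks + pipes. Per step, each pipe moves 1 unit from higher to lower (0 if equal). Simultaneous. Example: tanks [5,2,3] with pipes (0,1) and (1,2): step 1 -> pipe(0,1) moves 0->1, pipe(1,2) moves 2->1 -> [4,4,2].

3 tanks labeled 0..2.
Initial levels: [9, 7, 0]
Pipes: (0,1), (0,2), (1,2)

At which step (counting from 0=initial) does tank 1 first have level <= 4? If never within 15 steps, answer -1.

Step 1: flows [0->1,0->2,1->2] -> levels [7 7 2]
Step 2: flows [0=1,0->2,1->2] -> levels [6 6 4]
Step 3: flows [0=1,0->2,1->2] -> levels [5 5 6]
Step 4: flows [0=1,2->0,2->1] -> levels [6 6 4]
  -> period-2 cycle (repeats step 2); tank 1 never drops to <=4
Tank 1 never reaches <=4 within 15 steps

Answer: -1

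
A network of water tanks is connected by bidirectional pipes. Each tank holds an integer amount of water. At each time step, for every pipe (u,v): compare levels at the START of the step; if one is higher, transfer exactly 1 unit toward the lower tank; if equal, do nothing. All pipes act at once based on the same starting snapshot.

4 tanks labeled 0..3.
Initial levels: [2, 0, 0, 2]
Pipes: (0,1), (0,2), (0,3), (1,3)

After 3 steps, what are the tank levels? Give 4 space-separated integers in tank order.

Answer: 0 2 1 1

Derivation:
Step 1: flows [0->1,0->2,0=3,3->1] -> levels [0 2 1 1]
Step 2: flows [1->0,2->0,3->0,1->3] -> levels [3 0 0 1]
Step 3: flows [0->1,0->2,0->3,3->1] -> levels [0 2 1 1]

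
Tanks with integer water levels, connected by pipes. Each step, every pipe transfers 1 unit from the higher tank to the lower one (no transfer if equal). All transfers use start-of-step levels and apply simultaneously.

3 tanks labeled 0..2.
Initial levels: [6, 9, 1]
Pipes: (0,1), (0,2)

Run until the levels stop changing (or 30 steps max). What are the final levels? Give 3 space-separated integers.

Step 1: flows [1->0,0->2] -> levels [6 8 2]
Step 2: flows [1->0,0->2] -> levels [6 7 3]
Step 3: flows [1->0,0->2] -> levels [6 6 4]
Step 4: flows [0=1,0->2] -> levels [5 6 5]
Step 5: flows [1->0,0=2] -> levels [6 5 5]
Step 6: flows [0->1,0->2] -> levels [4 6 6]
Step 7: flows [1->0,2->0] -> levels [6 5 5]
  -> period-2 cycle: step 7 state = step 5 state; never stabilizes
  -> state at step 30: (30-5) mod 2 = 1, same as step 6 -> [4 6 6]

Answer: 4 6 6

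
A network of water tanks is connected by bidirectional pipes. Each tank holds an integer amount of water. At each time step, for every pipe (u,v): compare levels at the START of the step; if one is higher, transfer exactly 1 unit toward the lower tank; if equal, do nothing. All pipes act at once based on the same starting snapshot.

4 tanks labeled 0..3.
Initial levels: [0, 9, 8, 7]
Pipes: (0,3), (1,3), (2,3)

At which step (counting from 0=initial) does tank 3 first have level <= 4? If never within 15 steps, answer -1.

Answer: 6

Derivation:
Step 1: flows [3->0,1->3,2->3] -> levels [1 8 7 8]
Step 2: flows [3->0,1=3,3->2] -> levels [2 8 8 6]
Step 3: flows [3->0,1->3,2->3] -> levels [3 7 7 7]
Step 4: flows [3->0,1=3,2=3] -> levels [4 7 7 6]
Step 5: flows [3->0,1->3,2->3] -> levels [5 6 6 7]
Step 6: flows [3->0,3->1,3->2] -> levels [6 7 7 4]
Tank 3 first reaches <=4 at step 6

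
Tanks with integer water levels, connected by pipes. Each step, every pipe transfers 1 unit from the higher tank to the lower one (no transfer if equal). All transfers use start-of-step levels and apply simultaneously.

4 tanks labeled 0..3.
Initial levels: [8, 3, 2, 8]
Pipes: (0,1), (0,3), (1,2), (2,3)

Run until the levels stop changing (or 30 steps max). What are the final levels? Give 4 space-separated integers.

Step 1: flows [0->1,0=3,1->2,3->2] -> levels [7 3 4 7]
Step 2: flows [0->1,0=3,2->1,3->2] -> levels [6 5 4 6]
Step 3: flows [0->1,0=3,1->2,3->2] -> levels [5 5 6 5]
Step 4: flows [0=1,0=3,2->1,2->3] -> levels [5 6 4 6]
Step 5: flows [1->0,3->0,1->2,3->2] -> levels [7 4 6 4]
Step 6: flows [0->1,0->3,2->1,2->3] -> levels [5 6 4 6]
  -> period-2 cycle: step 6 state = step 4 state; never stabilizes
  -> state at step 30: (30-4) mod 2 = 0, same as step 4 -> [5 6 4 6]

Answer: 5 6 4 6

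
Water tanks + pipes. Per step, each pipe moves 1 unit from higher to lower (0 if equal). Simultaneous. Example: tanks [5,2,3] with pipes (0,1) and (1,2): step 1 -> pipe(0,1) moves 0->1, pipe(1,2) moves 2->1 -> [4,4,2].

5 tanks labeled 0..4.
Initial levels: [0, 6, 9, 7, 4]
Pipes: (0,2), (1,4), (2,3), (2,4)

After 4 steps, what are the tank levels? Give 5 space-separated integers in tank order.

Answer: 4 6 6 5 5

Derivation:
Step 1: flows [2->0,1->4,2->3,2->4] -> levels [1 5 6 8 6]
Step 2: flows [2->0,4->1,3->2,2=4] -> levels [2 6 6 7 5]
Step 3: flows [2->0,1->4,3->2,2->4] -> levels [3 5 5 6 7]
Step 4: flows [2->0,4->1,3->2,4->2] -> levels [4 6 6 5 5]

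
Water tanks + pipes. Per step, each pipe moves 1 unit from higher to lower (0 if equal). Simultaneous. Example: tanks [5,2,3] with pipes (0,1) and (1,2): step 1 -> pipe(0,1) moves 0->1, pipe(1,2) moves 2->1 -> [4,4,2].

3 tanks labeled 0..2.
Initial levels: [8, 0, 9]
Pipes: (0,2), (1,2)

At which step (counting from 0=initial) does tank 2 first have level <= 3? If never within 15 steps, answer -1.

Step 1: flows [2->0,2->1] -> levels [9 1 7]
Step 2: flows [0->2,2->1] -> levels [8 2 7]
Step 3: flows [0->2,2->1] -> levels [7 3 7]
Step 4: flows [0=2,2->1] -> levels [7 4 6]
Step 5: flows [0->2,2->1] -> levels [6 5 6]
Step 6: flows [0=2,2->1] -> levels [6 6 5]
Step 7: flows [0->2,1->2] -> levels [5 5 7]
Step 8: flows [2->0,2->1] -> levels [6 6 5]
  -> period-2 cycle (repeats step 6); tank 2 never drops to <=3
Tank 2 never reaches <=3 within 15 steps

Answer: -1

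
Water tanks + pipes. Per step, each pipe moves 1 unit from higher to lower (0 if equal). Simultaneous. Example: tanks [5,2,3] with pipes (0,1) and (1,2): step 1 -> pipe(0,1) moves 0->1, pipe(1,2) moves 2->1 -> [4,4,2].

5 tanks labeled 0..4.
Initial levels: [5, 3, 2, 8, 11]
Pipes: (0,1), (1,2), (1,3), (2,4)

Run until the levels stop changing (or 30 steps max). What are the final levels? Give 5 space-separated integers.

Step 1: flows [0->1,1->2,3->1,4->2] -> levels [4 4 4 7 10]
Step 2: flows [0=1,1=2,3->1,4->2] -> levels [4 5 5 6 9]
Step 3: flows [1->0,1=2,3->1,4->2] -> levels [5 5 6 5 8]
Step 4: flows [0=1,2->1,1=3,4->2] -> levels [5 6 6 5 7]
Step 5: flows [1->0,1=2,1->3,4->2] -> levels [6 4 7 6 6]
Step 6: flows [0->1,2->1,3->1,2->4] -> levels [5 7 5 5 7]
Step 7: flows [1->0,1->2,1->3,4->2] -> levels [6 4 7 6 6]
  -> period-2 cycle: step 7 state = step 5 state; never stabilizes
  -> state at step 30: (30-5) mod 2 = 1, same as step 6 -> [5 7 5 5 7]

Answer: 5 7 5 5 7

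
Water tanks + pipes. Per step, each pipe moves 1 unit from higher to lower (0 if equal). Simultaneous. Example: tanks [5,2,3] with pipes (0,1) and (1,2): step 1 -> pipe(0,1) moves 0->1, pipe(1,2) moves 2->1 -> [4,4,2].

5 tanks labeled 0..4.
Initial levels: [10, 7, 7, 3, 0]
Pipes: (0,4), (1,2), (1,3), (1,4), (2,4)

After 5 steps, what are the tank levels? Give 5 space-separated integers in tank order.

Step 1: flows [0->4,1=2,1->3,1->4,2->4] -> levels [9 5 6 4 3]
Step 2: flows [0->4,2->1,1->3,1->4,2->4] -> levels [8 4 4 5 6]
Step 3: flows [0->4,1=2,3->1,4->1,4->2] -> levels [7 6 5 4 5]
Step 4: flows [0->4,1->2,1->3,1->4,2=4] -> levels [6 3 6 5 7]
Step 5: flows [4->0,2->1,3->1,4->1,4->2] -> levels [7 6 6 4 4]

Answer: 7 6 6 4 4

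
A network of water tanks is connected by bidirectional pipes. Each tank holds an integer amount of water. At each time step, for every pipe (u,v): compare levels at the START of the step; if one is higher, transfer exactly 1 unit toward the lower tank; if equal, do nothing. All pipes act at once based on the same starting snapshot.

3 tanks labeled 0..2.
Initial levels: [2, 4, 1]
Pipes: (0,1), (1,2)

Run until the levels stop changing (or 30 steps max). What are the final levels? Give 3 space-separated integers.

Step 1: flows [1->0,1->2] -> levels [3 2 2]
Step 2: flows [0->1,1=2] -> levels [2 3 2]
Step 3: flows [1->0,1->2] -> levels [3 1 3]
Step 4: flows [0->1,2->1] -> levels [2 3 2]
  -> period-2 cycle: step 4 state = step 2 state; never stabilizes
  -> state at step 30: (30-2) mod 2 = 0, same as step 2 -> [2 3 2]

Answer: 2 3 2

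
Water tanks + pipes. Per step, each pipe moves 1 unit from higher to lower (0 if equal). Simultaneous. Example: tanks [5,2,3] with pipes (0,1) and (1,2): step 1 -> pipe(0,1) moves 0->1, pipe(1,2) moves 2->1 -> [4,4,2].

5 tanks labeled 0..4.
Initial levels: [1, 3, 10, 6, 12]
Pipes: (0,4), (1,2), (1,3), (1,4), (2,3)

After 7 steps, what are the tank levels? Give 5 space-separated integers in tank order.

Step 1: flows [4->0,2->1,3->1,4->1,2->3] -> levels [2 6 8 6 10]
Step 2: flows [4->0,2->1,1=3,4->1,2->3] -> levels [3 8 6 7 8]
Step 3: flows [4->0,1->2,1->3,1=4,3->2] -> levels [4 6 8 7 7]
Step 4: flows [4->0,2->1,3->1,4->1,2->3] -> levels [5 9 6 7 5]
Step 5: flows [0=4,1->2,1->3,1->4,3->2] -> levels [5 6 8 7 6]
Step 6: flows [4->0,2->1,3->1,1=4,2->3] -> levels [6 8 6 7 5]
Step 7: flows [0->4,1->2,1->3,1->4,3->2] -> levels [5 5 8 7 7]

Answer: 5 5 8 7 7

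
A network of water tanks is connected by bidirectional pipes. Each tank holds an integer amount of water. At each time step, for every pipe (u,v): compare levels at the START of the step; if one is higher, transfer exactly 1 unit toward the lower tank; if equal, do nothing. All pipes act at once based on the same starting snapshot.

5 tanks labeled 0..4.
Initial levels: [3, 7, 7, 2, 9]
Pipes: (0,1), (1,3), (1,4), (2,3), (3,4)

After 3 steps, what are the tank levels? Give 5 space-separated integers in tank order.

Answer: 5 6 6 5 6

Derivation:
Step 1: flows [1->0,1->3,4->1,2->3,4->3] -> levels [4 6 6 5 7]
Step 2: flows [1->0,1->3,4->1,2->3,4->3] -> levels [5 5 5 8 5]
Step 3: flows [0=1,3->1,1=4,3->2,3->4] -> levels [5 6 6 5 6]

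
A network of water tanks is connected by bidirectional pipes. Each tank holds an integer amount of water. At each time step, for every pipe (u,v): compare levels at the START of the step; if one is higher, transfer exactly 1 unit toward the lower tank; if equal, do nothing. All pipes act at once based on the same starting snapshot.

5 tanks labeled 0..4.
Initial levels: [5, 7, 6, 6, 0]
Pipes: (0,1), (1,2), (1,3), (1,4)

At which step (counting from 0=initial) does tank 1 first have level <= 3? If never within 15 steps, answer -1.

Step 1: flows [1->0,1->2,1->3,1->4] -> levels [6 3 7 7 1]
Tank 1 first reaches <=3 at step 1

Answer: 1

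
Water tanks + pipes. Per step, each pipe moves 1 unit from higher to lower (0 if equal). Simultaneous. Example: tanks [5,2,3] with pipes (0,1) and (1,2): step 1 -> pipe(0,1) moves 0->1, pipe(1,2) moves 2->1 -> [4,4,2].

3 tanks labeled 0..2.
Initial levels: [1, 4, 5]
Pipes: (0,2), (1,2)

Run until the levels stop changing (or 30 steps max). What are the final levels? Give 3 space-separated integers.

Answer: 4 4 2

Derivation:
Step 1: flows [2->0,2->1] -> levels [2 5 3]
Step 2: flows [2->0,1->2] -> levels [3 4 3]
Step 3: flows [0=2,1->2] -> levels [3 3 4]
Step 4: flows [2->0,2->1] -> levels [4 4 2]
Step 5: flows [0->2,1->2] -> levels [3 3 4]
  -> period-2 cycle: step 5 state = step 3 state; never stabilizes
  -> state at step 30: (30-3) mod 2 = 1, same as step 4 -> [4 4 2]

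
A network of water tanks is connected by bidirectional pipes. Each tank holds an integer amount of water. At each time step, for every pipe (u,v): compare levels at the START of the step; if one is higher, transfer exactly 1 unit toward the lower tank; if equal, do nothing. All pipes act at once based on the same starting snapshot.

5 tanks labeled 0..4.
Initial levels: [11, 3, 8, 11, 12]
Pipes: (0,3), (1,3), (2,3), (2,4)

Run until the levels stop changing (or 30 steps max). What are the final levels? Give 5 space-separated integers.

Answer: 9 7 9 10 10

Derivation:
Step 1: flows [0=3,3->1,3->2,4->2] -> levels [11 4 10 9 11]
Step 2: flows [0->3,3->1,2->3,4->2] -> levels [10 5 10 10 10]
Step 3: flows [0=3,3->1,2=3,2=4] -> levels [10 6 10 9 10]
Step 4: flows [0->3,3->1,2->3,2=4] -> levels [9 7 9 10 10]
Step 5: flows [3->0,3->1,3->2,4->2] -> levels [10 8 11 7 9]
Step 6: flows [0->3,1->3,2->3,2->4] -> levels [9 7 9 10 10]
  -> period-2 cycle: step 6 state = step 4 state; never stabilizes
  -> state at step 30: (30-4) mod 2 = 0, same as step 4 -> [9 7 9 10 10]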